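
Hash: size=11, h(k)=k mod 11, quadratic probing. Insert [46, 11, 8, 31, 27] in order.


Insertions: 46->slot 2; 11->slot 0; 8->slot 8; 31->slot 9; 27->slot 5
Table: [11, None, 46, None, None, 27, None, None, 8, 31, None]


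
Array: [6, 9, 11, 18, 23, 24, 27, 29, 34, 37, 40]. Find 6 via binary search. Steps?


Search for 6:
[0,10] mid=5 arr[5]=24
[0,4] mid=2 arr[2]=11
[0,1] mid=0 arr[0]=6
Total: 3 comparisons


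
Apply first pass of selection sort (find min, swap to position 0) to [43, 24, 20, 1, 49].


After one pass: [1, 24, 20, 43, 49]


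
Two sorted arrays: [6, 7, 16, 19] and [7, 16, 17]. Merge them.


Compare heads, take smaller each step.
Merged: [6, 7, 7, 16, 16, 17, 19]


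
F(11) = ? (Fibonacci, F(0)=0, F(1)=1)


F(n)=F(n-1)+F(n-2)
...F(9)=34, F(10)=55, F(11)=89


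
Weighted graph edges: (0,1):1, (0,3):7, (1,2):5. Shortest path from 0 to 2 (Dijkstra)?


Dijkstra from 0:
Distances: {0: 0, 1: 1, 2: 6, 3: 7}
Shortest distance to 2 = 6, path = [0, 1, 2]


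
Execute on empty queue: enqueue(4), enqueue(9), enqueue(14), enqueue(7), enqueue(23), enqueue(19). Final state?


enqueue(4) -> [4]
enqueue(9) -> [4, 9]
enqueue(14) -> [4, 9, 14]
enqueue(7) -> [4, 9, 14, 7]
enqueue(23) -> [4, 9, 14, 7, 23]
enqueue(19) -> [4, 9, 14, 7, 23, 19]
Final queue (front to back): [4, 9, 14, 7, 23, 19]


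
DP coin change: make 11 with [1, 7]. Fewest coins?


dp[0]=0; dp[i]=1+min(dp[i-c] for c in coins)
...dp[6]=6, dp[7]=1, dp[8]=2, dp[9]=3, dp[10]=4, dp[11]=5
Minimum coins for 11 = 5


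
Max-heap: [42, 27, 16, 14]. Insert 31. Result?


Append 31: [42, 27, 16, 14, 31]
Bubble up: swap idx 4(31) with idx 1(27)
Result: [42, 31, 16, 14, 27]


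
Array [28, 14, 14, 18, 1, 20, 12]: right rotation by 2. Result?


Right rotate by 2: [20, 12, 28, 14, 14, 18, 1]


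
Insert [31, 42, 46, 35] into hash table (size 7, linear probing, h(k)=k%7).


Insertions: 31->slot 3; 42->slot 0; 46->slot 4; 35->slot 1
Table: [42, 35, None, 31, 46, None, None]


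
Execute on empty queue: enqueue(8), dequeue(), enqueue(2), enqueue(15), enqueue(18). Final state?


enqueue(8) -> [8]
dequeue() returns 8 -> []
enqueue(2) -> [2]
enqueue(15) -> [2, 15]
enqueue(18) -> [2, 15, 18]
Final queue (front to back): [2, 15, 18]


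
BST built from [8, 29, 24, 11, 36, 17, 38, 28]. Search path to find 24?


BST root = 8
Search for 24: compare at each node
Path: [8, 29, 24]


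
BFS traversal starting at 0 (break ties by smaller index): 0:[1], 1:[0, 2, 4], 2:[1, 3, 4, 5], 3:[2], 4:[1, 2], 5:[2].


BFS queue: start with [0]
Visit order: [0, 1, 2, 4, 3, 5]


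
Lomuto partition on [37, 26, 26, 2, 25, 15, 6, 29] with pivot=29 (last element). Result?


Elements <= 29 go left of pivot.
Result: [26, 26, 2, 25, 15, 6, 29, 37], pivot at index 6


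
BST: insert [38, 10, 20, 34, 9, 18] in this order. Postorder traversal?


Root = 38; build tree by BST insertion.
Postorder traversal: [9, 18, 34, 20, 10, 38]


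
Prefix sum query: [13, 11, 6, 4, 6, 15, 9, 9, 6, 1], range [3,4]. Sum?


Prefix sums: [0, 13, 24, 30, 34, 40, 55, 64, 73, 79, 80]
Sum[3..4] = prefix[5] - prefix[3] = 40 - 30 = 10


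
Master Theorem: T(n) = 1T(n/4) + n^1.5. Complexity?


a=1, b=4, c=1.5. log_4(1)=0 < c=1.5. Case 3: O(n^c) = O(n^1.500)
Complexity: O(n^1.500)


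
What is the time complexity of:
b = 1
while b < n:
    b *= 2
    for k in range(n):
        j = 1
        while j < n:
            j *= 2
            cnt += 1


Per nesting level: O(log n) * O(n) * O(log n) = O(n (log n)^2)
Complexity: O(n (log n)^2)


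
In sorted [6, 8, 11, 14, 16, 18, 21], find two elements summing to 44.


Two pointers: lo=0, hi=6
No pair sums to 44


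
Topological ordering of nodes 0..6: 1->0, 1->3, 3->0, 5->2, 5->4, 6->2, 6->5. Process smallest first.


Kahn's algorithm, process smallest node first
Order: [1, 3, 0, 6, 5, 2, 4]


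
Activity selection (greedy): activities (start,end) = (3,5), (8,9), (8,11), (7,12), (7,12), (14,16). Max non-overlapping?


Greedy: pick earliest-ending, then skip overlaps.
Selected (3 activities): [(3, 5), (8, 9), (14, 16)]


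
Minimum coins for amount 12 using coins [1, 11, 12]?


dp[0]=0; dp[i]=1+min(dp[i-c] for c in coins)
...dp[7]=7, dp[8]=8, dp[9]=9, dp[10]=10, dp[11]=1, dp[12]=1
Minimum coins for 12 = 1


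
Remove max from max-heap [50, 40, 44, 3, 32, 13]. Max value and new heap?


Max = 50
Replace root with last, heapify down
Resulting heap: [44, 40, 13, 3, 32]


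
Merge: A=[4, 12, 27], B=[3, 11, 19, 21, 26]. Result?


Compare heads, take smaller each step.
Merged: [3, 4, 11, 12, 19, 21, 26, 27]


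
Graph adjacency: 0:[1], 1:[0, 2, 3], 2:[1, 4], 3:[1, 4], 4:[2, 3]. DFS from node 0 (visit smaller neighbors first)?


DFS stack-based: start with [0]
Visit order: [0, 1, 2, 4, 3]


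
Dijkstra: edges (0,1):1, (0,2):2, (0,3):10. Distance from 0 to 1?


Dijkstra from 0:
Distances: {0: 0, 1: 1, 2: 2, 3: 10}
Shortest distance to 1 = 1, path = [0, 1]


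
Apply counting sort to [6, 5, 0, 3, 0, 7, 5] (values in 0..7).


Count array: [2, 0, 0, 1, 0, 2, 1, 1]
Reconstruct: [0, 0, 3, 5, 5, 6, 7]


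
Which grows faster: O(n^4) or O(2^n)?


quartic grows slower than exponential
O(n^4) is asymptotically smaller; O(2^n) grows faster


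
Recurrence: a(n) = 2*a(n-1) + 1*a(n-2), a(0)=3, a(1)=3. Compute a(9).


Build bottom-up:
...a(7)=717, a(8)=1731, a(9)=2*1731+1*717=4179


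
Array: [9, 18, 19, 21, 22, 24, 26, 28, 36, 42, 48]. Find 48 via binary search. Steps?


Search for 48:
[0,10] mid=5 arr[5]=24
[6,10] mid=8 arr[8]=36
[9,10] mid=9 arr[9]=42
[10,10] mid=10 arr[10]=48
Total: 4 comparisons


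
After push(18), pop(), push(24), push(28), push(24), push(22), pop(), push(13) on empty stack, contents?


push(18) -> [18]
pop() returns 18 -> []
push(24) -> [24]
push(28) -> [24, 28]
push(24) -> [24, 28, 24]
push(22) -> [24, 28, 24, 22]
pop() returns 22 -> [24, 28, 24]
push(13) -> [24, 28, 24, 13]
Final stack (bottom to top): [24, 28, 24, 13]


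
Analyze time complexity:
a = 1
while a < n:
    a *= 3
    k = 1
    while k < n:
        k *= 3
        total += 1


Per nesting level: O(log n) * O(log n) = O((log n)^2)
Complexity: O((log n)^2)


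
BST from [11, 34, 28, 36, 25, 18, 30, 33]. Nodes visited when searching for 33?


BST root = 11
Search for 33: compare at each node
Path: [11, 34, 28, 30, 33]


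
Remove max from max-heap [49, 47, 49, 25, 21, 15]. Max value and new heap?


Max = 49
Replace root with last, heapify down
Resulting heap: [49, 47, 15, 25, 21]


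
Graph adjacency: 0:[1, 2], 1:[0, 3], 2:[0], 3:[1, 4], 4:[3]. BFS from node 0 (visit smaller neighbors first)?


BFS queue: start with [0]
Visit order: [0, 1, 2, 3, 4]


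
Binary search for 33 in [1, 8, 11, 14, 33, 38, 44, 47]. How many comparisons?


Search for 33:
[0,7] mid=3 arr[3]=14
[4,7] mid=5 arr[5]=38
[4,4] mid=4 arr[4]=33
Total: 3 comparisons


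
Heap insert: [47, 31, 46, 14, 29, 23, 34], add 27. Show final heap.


Append 27: [47, 31, 46, 14, 29, 23, 34, 27]
Bubble up: swap idx 7(27) with idx 3(14)
Result: [47, 31, 46, 27, 29, 23, 34, 14]


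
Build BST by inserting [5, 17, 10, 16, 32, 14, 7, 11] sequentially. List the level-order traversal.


Root = 5; build tree by BST insertion.
Level-Order traversal: [5, 17, 10, 32, 7, 16, 14, 11]


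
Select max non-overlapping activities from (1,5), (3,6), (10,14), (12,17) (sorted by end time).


Greedy: pick earliest-ending, then skip overlaps.
Selected (2 activities): [(1, 5), (10, 14)]


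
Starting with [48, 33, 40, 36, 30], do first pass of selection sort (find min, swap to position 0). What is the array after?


After one pass: [30, 33, 40, 36, 48]


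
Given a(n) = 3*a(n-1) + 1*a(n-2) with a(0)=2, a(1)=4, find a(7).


Build bottom-up:
...a(5)=502, a(6)=1658, a(7)=3*1658+1*502=5476


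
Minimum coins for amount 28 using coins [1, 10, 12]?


dp[0]=0; dp[i]=1+min(dp[i-c] for c in coins)
...dp[23]=3, dp[24]=2, dp[25]=3, dp[26]=4, dp[27]=5, dp[28]=6
Minimum coins for 28 = 6


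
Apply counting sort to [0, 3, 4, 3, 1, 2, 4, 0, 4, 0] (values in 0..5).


Count array: [3, 1, 1, 2, 3, 0]
Reconstruct: [0, 0, 0, 1, 2, 3, 3, 4, 4, 4]


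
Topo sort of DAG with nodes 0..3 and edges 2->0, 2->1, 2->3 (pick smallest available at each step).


Kahn's algorithm, process smallest node first
Order: [2, 0, 1, 3]


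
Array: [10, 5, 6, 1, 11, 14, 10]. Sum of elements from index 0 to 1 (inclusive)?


Prefix sums: [0, 10, 15, 21, 22, 33, 47, 57]
Sum[0..1] = prefix[2] - prefix[0] = 15 - 0 = 15


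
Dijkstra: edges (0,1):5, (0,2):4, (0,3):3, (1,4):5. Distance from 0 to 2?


Dijkstra from 0:
Distances: {0: 0, 1: 5, 2: 4, 3: 3, 4: 10}
Shortest distance to 2 = 4, path = [0, 2]


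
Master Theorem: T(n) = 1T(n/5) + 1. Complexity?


a=1, b=5, c=0. log_5(1)=0 = c=0. Case 2: O(n^c log n) = O(log n)
Complexity: O(log n)


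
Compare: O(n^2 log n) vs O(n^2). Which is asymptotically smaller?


quadratic grows slower than n^2 log n
O(n^2) is asymptotically smaller; O(n^2 log n) grows faster


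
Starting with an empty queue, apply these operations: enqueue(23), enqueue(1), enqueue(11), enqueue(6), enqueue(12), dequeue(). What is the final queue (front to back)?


enqueue(23) -> [23]
enqueue(1) -> [23, 1]
enqueue(11) -> [23, 1, 11]
enqueue(6) -> [23, 1, 11, 6]
enqueue(12) -> [23, 1, 11, 6, 12]
dequeue() returns 23 -> [1, 11, 6, 12]
Final queue (front to back): [1, 11, 6, 12]


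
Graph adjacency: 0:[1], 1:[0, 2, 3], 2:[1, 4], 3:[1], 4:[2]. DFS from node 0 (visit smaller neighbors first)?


DFS stack-based: start with [0]
Visit order: [0, 1, 2, 4, 3]


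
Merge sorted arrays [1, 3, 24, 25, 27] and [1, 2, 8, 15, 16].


Compare heads, take smaller each step.
Merged: [1, 1, 2, 3, 8, 15, 16, 24, 25, 27]


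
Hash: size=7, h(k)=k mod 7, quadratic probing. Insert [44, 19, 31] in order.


Insertions: 44->slot 2; 19->slot 5; 31->slot 3
Table: [None, None, 44, 31, None, 19, None]


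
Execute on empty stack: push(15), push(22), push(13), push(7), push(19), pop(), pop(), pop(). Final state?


push(15) -> [15]
push(22) -> [15, 22]
push(13) -> [15, 22, 13]
push(7) -> [15, 22, 13, 7]
push(19) -> [15, 22, 13, 7, 19]
pop() returns 19 -> [15, 22, 13, 7]
pop() returns 7 -> [15, 22, 13]
pop() returns 13 -> [15, 22]
Final stack (bottom to top): [15, 22]


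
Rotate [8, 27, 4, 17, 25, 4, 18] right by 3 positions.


Right rotate by 3: [25, 4, 18, 8, 27, 4, 17]


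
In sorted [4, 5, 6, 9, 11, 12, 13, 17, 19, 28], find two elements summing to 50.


Two pointers: lo=0, hi=9
No pair sums to 50


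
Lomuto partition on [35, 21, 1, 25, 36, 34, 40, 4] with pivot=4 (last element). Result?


Elements <= 4 go left of pivot.
Result: [1, 4, 35, 25, 36, 34, 40, 21], pivot at index 1


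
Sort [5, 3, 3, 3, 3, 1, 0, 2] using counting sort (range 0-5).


Count array: [1, 1, 1, 4, 0, 1]
Reconstruct: [0, 1, 2, 3, 3, 3, 3, 5]


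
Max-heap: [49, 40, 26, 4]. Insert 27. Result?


Append 27: [49, 40, 26, 4, 27]
Bubble up: no swaps needed
Result: [49, 40, 26, 4, 27]


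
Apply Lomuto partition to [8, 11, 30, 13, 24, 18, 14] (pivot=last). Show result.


Elements <= 14 go left of pivot.
Result: [8, 11, 13, 14, 24, 18, 30], pivot at index 3


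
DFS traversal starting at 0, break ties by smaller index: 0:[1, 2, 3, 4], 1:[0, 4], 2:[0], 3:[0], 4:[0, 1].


DFS stack-based: start with [0]
Visit order: [0, 1, 4, 2, 3]


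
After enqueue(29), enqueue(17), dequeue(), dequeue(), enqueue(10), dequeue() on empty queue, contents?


enqueue(29) -> [29]
enqueue(17) -> [29, 17]
dequeue() returns 29 -> [17]
dequeue() returns 17 -> []
enqueue(10) -> [10]
dequeue() returns 10 -> []
Final queue (front to back): []


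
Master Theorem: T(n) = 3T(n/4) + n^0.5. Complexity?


a=3, b=4, c=0.5. log_4(3)=0.792 > c=0.5. Case 1: O(n^log_b(a)) = O(n^0.792)
Complexity: O(n^0.792)


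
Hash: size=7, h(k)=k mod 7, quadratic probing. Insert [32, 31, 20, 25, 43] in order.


Insertions: 32->slot 4; 31->slot 3; 20->slot 6; 25->slot 5; 43->slot 1
Table: [None, 43, None, 31, 32, 25, 20]


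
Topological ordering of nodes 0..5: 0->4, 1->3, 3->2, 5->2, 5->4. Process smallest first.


Kahn's algorithm, process smallest node first
Order: [0, 1, 3, 5, 2, 4]


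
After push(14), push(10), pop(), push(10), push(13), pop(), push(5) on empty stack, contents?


push(14) -> [14]
push(10) -> [14, 10]
pop() returns 10 -> [14]
push(10) -> [14, 10]
push(13) -> [14, 10, 13]
pop() returns 13 -> [14, 10]
push(5) -> [14, 10, 5]
Final stack (bottom to top): [14, 10, 5]


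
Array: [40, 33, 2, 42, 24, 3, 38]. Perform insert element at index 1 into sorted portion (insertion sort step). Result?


After one pass: [33, 40, 2, 42, 24, 3, 38]


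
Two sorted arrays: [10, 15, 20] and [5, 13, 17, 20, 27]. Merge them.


Compare heads, take smaller each step.
Merged: [5, 10, 13, 15, 17, 20, 20, 27]


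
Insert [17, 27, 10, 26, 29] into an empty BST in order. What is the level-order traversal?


Root = 17; build tree by BST insertion.
Level-Order traversal: [17, 10, 27, 26, 29]


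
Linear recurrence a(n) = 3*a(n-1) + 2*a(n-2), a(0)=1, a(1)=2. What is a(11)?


Build bottom-up:
...a(9)=57284, a(10)=204020, a(11)=3*204020+2*57284=726628


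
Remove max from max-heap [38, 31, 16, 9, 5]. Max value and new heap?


Max = 38
Replace root with last, heapify down
Resulting heap: [31, 9, 16, 5]


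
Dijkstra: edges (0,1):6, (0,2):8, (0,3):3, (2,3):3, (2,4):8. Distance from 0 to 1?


Dijkstra from 0:
Distances: {0: 0, 1: 6, 2: 6, 3: 3, 4: 14}
Shortest distance to 1 = 6, path = [0, 1]


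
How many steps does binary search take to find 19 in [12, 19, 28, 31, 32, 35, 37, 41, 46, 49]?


Search for 19:
[0,9] mid=4 arr[4]=32
[0,3] mid=1 arr[1]=19
Total: 2 comparisons


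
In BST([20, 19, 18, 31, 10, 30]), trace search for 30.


BST root = 20
Search for 30: compare at each node
Path: [20, 31, 30]


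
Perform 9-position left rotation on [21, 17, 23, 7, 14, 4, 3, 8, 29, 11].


Left rotate by 9: [11, 21, 17, 23, 7, 14, 4, 3, 8, 29]


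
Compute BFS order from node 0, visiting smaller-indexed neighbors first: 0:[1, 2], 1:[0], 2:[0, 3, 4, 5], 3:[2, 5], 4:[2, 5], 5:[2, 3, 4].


BFS queue: start with [0]
Visit order: [0, 1, 2, 3, 4, 5]


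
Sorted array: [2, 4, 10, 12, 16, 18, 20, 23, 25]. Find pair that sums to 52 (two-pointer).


Two pointers: lo=0, hi=8
No pair sums to 52


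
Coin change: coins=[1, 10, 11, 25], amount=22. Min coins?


dp[0]=0; dp[i]=1+min(dp[i-c] for c in coins)
...dp[17]=7, dp[18]=8, dp[19]=9, dp[20]=2, dp[21]=2, dp[22]=2
Minimum coins for 22 = 2


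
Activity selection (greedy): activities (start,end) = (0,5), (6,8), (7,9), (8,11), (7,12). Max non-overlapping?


Greedy: pick earliest-ending, then skip overlaps.
Selected (3 activities): [(0, 5), (6, 8), (8, 11)]


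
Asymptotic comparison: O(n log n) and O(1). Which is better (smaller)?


constant grows slower than linearithmic
O(1) is asymptotically smaller; O(n log n) grows faster


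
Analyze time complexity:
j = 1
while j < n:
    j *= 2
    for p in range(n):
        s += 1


Per nesting level: O(log n) * O(n) = O(n log n)
Complexity: O(n log n)


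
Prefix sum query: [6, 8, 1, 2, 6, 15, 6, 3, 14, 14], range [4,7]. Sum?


Prefix sums: [0, 6, 14, 15, 17, 23, 38, 44, 47, 61, 75]
Sum[4..7] = prefix[8] - prefix[4] = 47 - 17 = 30


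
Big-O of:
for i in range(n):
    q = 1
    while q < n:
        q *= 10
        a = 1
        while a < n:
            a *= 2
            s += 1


Per nesting level: O(n) * O(log n) * O(log n) = O(n (log n)^2)
Complexity: O(n (log n)^2)


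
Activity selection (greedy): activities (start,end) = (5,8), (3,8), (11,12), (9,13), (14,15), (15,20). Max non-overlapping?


Greedy: pick earliest-ending, then skip overlaps.
Selected (4 activities): [(5, 8), (11, 12), (14, 15), (15, 20)]


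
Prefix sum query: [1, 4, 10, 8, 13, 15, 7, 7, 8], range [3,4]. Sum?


Prefix sums: [0, 1, 5, 15, 23, 36, 51, 58, 65, 73]
Sum[3..4] = prefix[5] - prefix[3] = 36 - 15 = 21


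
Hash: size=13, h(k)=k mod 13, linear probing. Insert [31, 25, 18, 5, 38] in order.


Insertions: 31->slot 5; 25->slot 12; 18->slot 6; 5->slot 7; 38->slot 0
Table: [38, None, None, None, None, 31, 18, 5, None, None, None, None, 25]


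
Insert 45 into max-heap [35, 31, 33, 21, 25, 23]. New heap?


Append 45: [35, 31, 33, 21, 25, 23, 45]
Bubble up: swap idx 6(45) with idx 2(33); swap idx 2(45) with idx 0(35)
Result: [45, 31, 35, 21, 25, 23, 33]


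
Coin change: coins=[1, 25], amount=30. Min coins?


dp[0]=0; dp[i]=1+min(dp[i-c] for c in coins)
...dp[25]=1, dp[26]=2, dp[27]=3, dp[28]=4, dp[29]=5, dp[30]=6
Minimum coins for 30 = 6


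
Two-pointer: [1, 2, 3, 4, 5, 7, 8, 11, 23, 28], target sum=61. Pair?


Two pointers: lo=0, hi=9
No pair sums to 61


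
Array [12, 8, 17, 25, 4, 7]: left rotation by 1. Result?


Left rotate by 1: [8, 17, 25, 4, 7, 12]


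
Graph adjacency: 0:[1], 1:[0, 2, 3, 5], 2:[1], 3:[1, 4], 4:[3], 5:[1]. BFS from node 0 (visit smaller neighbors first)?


BFS queue: start with [0]
Visit order: [0, 1, 2, 3, 5, 4]


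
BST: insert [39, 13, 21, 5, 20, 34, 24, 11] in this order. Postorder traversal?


Root = 39; build tree by BST insertion.
Postorder traversal: [11, 5, 20, 24, 34, 21, 13, 39]


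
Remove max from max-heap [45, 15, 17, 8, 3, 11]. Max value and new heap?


Max = 45
Replace root with last, heapify down
Resulting heap: [17, 15, 11, 8, 3]


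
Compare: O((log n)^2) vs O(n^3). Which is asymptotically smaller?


polylogarithmic grows slower than cubic
O((log n)^2) is asymptotically smaller; O(n^3) grows faster


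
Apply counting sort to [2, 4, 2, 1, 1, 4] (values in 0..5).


Count array: [0, 2, 2, 0, 2, 0]
Reconstruct: [1, 1, 2, 2, 4, 4]


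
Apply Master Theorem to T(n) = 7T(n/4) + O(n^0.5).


a=7, b=4, c=0.5. log_4(7)=1.404 > c=0.5. Case 1: O(n^log_b(a)) = O(n^1.404)
Complexity: O(n^1.404)


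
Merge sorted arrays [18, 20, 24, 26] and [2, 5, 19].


Compare heads, take smaller each step.
Merged: [2, 5, 18, 19, 20, 24, 26]


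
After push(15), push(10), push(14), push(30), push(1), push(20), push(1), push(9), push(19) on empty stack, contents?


push(15) -> [15]
push(10) -> [15, 10]
push(14) -> [15, 10, 14]
push(30) -> [15, 10, 14, 30]
push(1) -> [15, 10, 14, 30, 1]
push(20) -> [15, 10, 14, 30, 1, 20]
push(1) -> [15, 10, 14, 30, 1, 20, 1]
push(9) -> [15, 10, 14, 30, 1, 20, 1, 9]
push(19) -> [15, 10, 14, 30, 1, 20, 1, 9, 19]
Final stack (bottom to top): [15, 10, 14, 30, 1, 20, 1, 9, 19]


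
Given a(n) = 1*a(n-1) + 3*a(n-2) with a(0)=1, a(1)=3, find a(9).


Build bottom-up:
...a(7)=411, a(8)=942, a(9)=1*942+3*411=2175


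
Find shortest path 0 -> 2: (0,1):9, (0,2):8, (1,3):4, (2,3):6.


Dijkstra from 0:
Distances: {0: 0, 1: 9, 2: 8, 3: 13}
Shortest distance to 2 = 8, path = [0, 2]


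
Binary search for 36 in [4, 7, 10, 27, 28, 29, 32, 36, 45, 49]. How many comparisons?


Search for 36:
[0,9] mid=4 arr[4]=28
[5,9] mid=7 arr[7]=36
Total: 2 comparisons


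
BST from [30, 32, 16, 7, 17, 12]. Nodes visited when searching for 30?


BST root = 30
Search for 30: compare at each node
Path: [30]


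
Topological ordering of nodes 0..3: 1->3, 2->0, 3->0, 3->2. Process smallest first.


Kahn's algorithm, process smallest node first
Order: [1, 3, 2, 0]


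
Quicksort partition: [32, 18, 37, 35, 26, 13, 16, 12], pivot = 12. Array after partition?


Elements <= 12 go left of pivot.
Result: [12, 18, 37, 35, 26, 13, 16, 32], pivot at index 0


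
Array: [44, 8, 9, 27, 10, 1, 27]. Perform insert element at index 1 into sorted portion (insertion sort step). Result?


After one pass: [8, 44, 9, 27, 10, 1, 27]


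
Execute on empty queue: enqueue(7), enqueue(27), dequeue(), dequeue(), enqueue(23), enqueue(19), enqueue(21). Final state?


enqueue(7) -> [7]
enqueue(27) -> [7, 27]
dequeue() returns 7 -> [27]
dequeue() returns 27 -> []
enqueue(23) -> [23]
enqueue(19) -> [23, 19]
enqueue(21) -> [23, 19, 21]
Final queue (front to back): [23, 19, 21]


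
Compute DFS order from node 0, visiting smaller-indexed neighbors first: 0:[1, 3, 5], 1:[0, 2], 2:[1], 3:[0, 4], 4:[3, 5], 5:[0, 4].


DFS stack-based: start with [0]
Visit order: [0, 1, 2, 3, 4, 5]


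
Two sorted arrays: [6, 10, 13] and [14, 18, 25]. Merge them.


Compare heads, take smaller each step.
Merged: [6, 10, 13, 14, 18, 25]


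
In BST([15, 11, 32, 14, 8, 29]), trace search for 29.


BST root = 15
Search for 29: compare at each node
Path: [15, 32, 29]


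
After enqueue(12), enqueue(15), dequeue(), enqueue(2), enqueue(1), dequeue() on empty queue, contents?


enqueue(12) -> [12]
enqueue(15) -> [12, 15]
dequeue() returns 12 -> [15]
enqueue(2) -> [15, 2]
enqueue(1) -> [15, 2, 1]
dequeue() returns 15 -> [2, 1]
Final queue (front to back): [2, 1]


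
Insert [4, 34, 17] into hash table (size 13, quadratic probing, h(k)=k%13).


Insertions: 4->slot 4; 34->slot 8; 17->slot 5
Table: [None, None, None, None, 4, 17, None, None, 34, None, None, None, None]


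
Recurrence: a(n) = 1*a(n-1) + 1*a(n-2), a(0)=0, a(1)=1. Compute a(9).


Build bottom-up:
...a(7)=13, a(8)=21, a(9)=1*21+1*13=34


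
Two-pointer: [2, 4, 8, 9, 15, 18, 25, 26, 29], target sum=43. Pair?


Two pointers: lo=0, hi=8
Found pair: (18, 25) summing to 43


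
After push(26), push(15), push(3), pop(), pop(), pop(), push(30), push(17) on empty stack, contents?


push(26) -> [26]
push(15) -> [26, 15]
push(3) -> [26, 15, 3]
pop() returns 3 -> [26, 15]
pop() returns 15 -> [26]
pop() returns 26 -> []
push(30) -> [30]
push(17) -> [30, 17]
Final stack (bottom to top): [30, 17]


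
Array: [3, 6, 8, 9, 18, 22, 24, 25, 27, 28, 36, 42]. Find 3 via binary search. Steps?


Search for 3:
[0,11] mid=5 arr[5]=22
[0,4] mid=2 arr[2]=8
[0,1] mid=0 arr[0]=3
Total: 3 comparisons


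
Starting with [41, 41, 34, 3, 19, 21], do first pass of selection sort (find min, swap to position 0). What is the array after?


After one pass: [3, 41, 34, 41, 19, 21]


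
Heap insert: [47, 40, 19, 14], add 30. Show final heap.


Append 30: [47, 40, 19, 14, 30]
Bubble up: no swaps needed
Result: [47, 40, 19, 14, 30]


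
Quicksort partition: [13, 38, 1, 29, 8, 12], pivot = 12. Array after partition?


Elements <= 12 go left of pivot.
Result: [1, 8, 12, 29, 38, 13], pivot at index 2


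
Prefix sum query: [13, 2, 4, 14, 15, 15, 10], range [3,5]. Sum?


Prefix sums: [0, 13, 15, 19, 33, 48, 63, 73]
Sum[3..5] = prefix[6] - prefix[3] = 63 - 19 = 44


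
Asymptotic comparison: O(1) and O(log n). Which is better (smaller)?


constant grows slower than logarithmic
O(1) is asymptotically smaller; O(log n) grows faster


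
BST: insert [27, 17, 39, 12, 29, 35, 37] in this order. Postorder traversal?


Root = 27; build tree by BST insertion.
Postorder traversal: [12, 17, 37, 35, 29, 39, 27]


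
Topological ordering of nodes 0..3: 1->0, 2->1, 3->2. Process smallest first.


Kahn's algorithm, process smallest node first
Order: [3, 2, 1, 0]


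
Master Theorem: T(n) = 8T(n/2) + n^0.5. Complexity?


a=8, b=2, c=0.5. log_2(8)=3 > c=0.5. Case 1: O(n^log_b(a)) = O(n^3)
Complexity: O(n^3)


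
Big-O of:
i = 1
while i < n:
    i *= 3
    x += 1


Per nesting level: O(log n) = O(log n)
Complexity: O(log n)


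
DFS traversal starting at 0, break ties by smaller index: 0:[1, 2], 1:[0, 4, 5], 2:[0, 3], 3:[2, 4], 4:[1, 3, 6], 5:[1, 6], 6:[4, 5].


DFS stack-based: start with [0]
Visit order: [0, 1, 4, 3, 2, 6, 5]


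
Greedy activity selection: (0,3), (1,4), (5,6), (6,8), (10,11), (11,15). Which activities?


Greedy: pick earliest-ending, then skip overlaps.
Selected (5 activities): [(0, 3), (5, 6), (6, 8), (10, 11), (11, 15)]


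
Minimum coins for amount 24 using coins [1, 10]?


dp[0]=0; dp[i]=1+min(dp[i-c] for c in coins)
...dp[19]=10, dp[20]=2, dp[21]=3, dp[22]=4, dp[23]=5, dp[24]=6
Minimum coins for 24 = 6


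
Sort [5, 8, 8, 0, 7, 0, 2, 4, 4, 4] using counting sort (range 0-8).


Count array: [2, 0, 1, 0, 3, 1, 0, 1, 2]
Reconstruct: [0, 0, 2, 4, 4, 4, 5, 7, 8, 8]


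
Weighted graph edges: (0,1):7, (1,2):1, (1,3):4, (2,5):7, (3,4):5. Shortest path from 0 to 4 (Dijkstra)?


Dijkstra from 0:
Distances: {0: 0, 1: 7, 2: 8, 3: 11, 4: 16, 5: 15}
Shortest distance to 4 = 16, path = [0, 1, 3, 4]


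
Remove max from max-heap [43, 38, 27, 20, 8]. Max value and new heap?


Max = 43
Replace root with last, heapify down
Resulting heap: [38, 20, 27, 8]


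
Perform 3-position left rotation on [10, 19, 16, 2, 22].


Left rotate by 3: [2, 22, 10, 19, 16]


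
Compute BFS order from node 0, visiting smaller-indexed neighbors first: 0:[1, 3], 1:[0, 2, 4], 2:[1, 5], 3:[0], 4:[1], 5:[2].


BFS queue: start with [0]
Visit order: [0, 1, 3, 2, 4, 5]


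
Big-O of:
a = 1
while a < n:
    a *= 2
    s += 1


Per nesting level: O(log n) = O(log n)
Complexity: O(log n)


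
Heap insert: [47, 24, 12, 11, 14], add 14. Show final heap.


Append 14: [47, 24, 12, 11, 14, 14]
Bubble up: swap idx 5(14) with idx 2(12)
Result: [47, 24, 14, 11, 14, 12]


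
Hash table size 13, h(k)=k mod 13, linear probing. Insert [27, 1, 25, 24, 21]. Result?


Insertions: 27->slot 1; 1->slot 2; 25->slot 12; 24->slot 11; 21->slot 8
Table: [None, 27, 1, None, None, None, None, None, 21, None, None, 24, 25]


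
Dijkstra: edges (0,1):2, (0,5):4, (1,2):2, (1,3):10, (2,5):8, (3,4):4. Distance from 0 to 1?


Dijkstra from 0:
Distances: {0: 0, 1: 2, 2: 4, 3: 12, 4: 16, 5: 4}
Shortest distance to 1 = 2, path = [0, 1]


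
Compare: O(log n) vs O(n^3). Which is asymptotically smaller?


logarithmic grows slower than cubic
O(log n) is asymptotically smaller; O(n^3) grows faster


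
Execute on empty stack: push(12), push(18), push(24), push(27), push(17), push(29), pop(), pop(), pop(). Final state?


push(12) -> [12]
push(18) -> [12, 18]
push(24) -> [12, 18, 24]
push(27) -> [12, 18, 24, 27]
push(17) -> [12, 18, 24, 27, 17]
push(29) -> [12, 18, 24, 27, 17, 29]
pop() returns 29 -> [12, 18, 24, 27, 17]
pop() returns 17 -> [12, 18, 24, 27]
pop() returns 27 -> [12, 18, 24]
Final stack (bottom to top): [12, 18, 24]


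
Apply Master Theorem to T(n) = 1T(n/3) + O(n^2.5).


a=1, b=3, c=2.5. log_3(1)=0 < c=2.5. Case 3: O(n^c) = O(n^2.500)
Complexity: O(n^2.500)


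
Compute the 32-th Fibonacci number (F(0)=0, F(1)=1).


F(n)=F(n-1)+F(n-2)
...F(30)=832040, F(31)=1346269, F(32)=2178309


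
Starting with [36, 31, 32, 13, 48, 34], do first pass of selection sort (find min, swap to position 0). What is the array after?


After one pass: [13, 31, 32, 36, 48, 34]


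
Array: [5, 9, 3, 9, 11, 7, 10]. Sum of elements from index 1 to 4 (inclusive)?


Prefix sums: [0, 5, 14, 17, 26, 37, 44, 54]
Sum[1..4] = prefix[5] - prefix[1] = 37 - 5 = 32


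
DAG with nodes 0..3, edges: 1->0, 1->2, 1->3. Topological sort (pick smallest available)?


Kahn's algorithm, process smallest node first
Order: [1, 0, 2, 3]


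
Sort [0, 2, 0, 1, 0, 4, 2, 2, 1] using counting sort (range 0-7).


Count array: [3, 2, 3, 0, 1, 0, 0, 0]
Reconstruct: [0, 0, 0, 1, 1, 2, 2, 2, 4]


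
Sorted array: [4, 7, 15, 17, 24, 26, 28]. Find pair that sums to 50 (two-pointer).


Two pointers: lo=0, hi=6
Found pair: (24, 26) summing to 50


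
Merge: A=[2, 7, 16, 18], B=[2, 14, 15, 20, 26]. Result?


Compare heads, take smaller each step.
Merged: [2, 2, 7, 14, 15, 16, 18, 20, 26]


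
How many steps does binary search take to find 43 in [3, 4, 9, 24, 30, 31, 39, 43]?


Search for 43:
[0,7] mid=3 arr[3]=24
[4,7] mid=5 arr[5]=31
[6,7] mid=6 arr[6]=39
[7,7] mid=7 arr[7]=43
Total: 4 comparisons


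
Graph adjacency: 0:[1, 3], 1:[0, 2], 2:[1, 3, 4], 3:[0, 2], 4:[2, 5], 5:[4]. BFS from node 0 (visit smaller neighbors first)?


BFS queue: start with [0]
Visit order: [0, 1, 3, 2, 4, 5]


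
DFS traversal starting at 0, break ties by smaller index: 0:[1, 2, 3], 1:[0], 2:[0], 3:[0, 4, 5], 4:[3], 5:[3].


DFS stack-based: start with [0]
Visit order: [0, 1, 2, 3, 4, 5]


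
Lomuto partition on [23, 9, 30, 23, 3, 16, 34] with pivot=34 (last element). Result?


Elements <= 34 go left of pivot.
Result: [23, 9, 30, 23, 3, 16, 34], pivot at index 6


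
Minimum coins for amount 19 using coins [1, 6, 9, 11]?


dp[0]=0; dp[i]=1+min(dp[i-c] for c in coins)
...dp[14]=4, dp[15]=2, dp[16]=3, dp[17]=2, dp[18]=2, dp[19]=3
Minimum coins for 19 = 3


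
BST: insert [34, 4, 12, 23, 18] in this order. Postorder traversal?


Root = 34; build tree by BST insertion.
Postorder traversal: [18, 23, 12, 4, 34]


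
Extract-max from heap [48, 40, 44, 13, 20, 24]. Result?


Max = 48
Replace root with last, heapify down
Resulting heap: [44, 40, 24, 13, 20]


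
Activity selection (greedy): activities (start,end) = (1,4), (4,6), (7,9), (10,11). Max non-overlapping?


Greedy: pick earliest-ending, then skip overlaps.
Selected (4 activities): [(1, 4), (4, 6), (7, 9), (10, 11)]


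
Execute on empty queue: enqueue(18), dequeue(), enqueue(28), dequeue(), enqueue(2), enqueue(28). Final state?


enqueue(18) -> [18]
dequeue() returns 18 -> []
enqueue(28) -> [28]
dequeue() returns 28 -> []
enqueue(2) -> [2]
enqueue(28) -> [2, 28]
Final queue (front to back): [2, 28]


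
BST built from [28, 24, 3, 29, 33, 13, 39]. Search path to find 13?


BST root = 28
Search for 13: compare at each node
Path: [28, 24, 3, 13]


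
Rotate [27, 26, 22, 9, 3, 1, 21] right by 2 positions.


Right rotate by 2: [1, 21, 27, 26, 22, 9, 3]


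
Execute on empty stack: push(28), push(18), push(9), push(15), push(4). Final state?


push(28) -> [28]
push(18) -> [28, 18]
push(9) -> [28, 18, 9]
push(15) -> [28, 18, 9, 15]
push(4) -> [28, 18, 9, 15, 4]
Final stack (bottom to top): [28, 18, 9, 15, 4]


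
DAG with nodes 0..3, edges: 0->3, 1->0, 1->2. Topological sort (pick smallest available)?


Kahn's algorithm, process smallest node first
Order: [1, 0, 2, 3]


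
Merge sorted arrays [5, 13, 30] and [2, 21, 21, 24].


Compare heads, take smaller each step.
Merged: [2, 5, 13, 21, 21, 24, 30]


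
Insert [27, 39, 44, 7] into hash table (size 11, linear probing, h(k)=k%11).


Insertions: 27->slot 5; 39->slot 6; 44->slot 0; 7->slot 7
Table: [44, None, None, None, None, 27, 39, 7, None, None, None]


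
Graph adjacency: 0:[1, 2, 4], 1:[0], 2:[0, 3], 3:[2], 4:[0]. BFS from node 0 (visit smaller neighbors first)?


BFS queue: start with [0]
Visit order: [0, 1, 2, 4, 3]


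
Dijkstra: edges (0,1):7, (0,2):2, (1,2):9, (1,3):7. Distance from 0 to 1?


Dijkstra from 0:
Distances: {0: 0, 1: 7, 2: 2, 3: 14}
Shortest distance to 1 = 7, path = [0, 1]


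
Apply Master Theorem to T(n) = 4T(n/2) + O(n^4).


a=4, b=2, c=4. log_2(4)=2 < c=4. Case 3: O(n^c) = O(n^4)
Complexity: O(n^4)


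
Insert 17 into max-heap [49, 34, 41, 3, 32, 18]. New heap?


Append 17: [49, 34, 41, 3, 32, 18, 17]
Bubble up: no swaps needed
Result: [49, 34, 41, 3, 32, 18, 17]


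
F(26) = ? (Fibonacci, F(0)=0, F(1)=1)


F(n)=F(n-1)+F(n-2)
...F(24)=46368, F(25)=75025, F(26)=121393


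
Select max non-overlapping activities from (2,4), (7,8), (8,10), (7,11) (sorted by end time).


Greedy: pick earliest-ending, then skip overlaps.
Selected (3 activities): [(2, 4), (7, 8), (8, 10)]


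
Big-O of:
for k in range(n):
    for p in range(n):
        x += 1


Per nesting level: O(n) * O(n) = O(n^2)
Complexity: O(n^2)


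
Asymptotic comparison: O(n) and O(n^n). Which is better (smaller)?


linear grows slower than n^n
O(n) is asymptotically smaller; O(n^n) grows faster


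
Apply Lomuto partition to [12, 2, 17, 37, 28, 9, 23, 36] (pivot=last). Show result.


Elements <= 36 go left of pivot.
Result: [12, 2, 17, 28, 9, 23, 36, 37], pivot at index 6


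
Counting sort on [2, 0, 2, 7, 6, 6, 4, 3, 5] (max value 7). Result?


Count array: [1, 0, 2, 1, 1, 1, 2, 1]
Reconstruct: [0, 2, 2, 3, 4, 5, 6, 6, 7]


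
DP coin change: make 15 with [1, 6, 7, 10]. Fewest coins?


dp[0]=0; dp[i]=1+min(dp[i-c] for c in coins)
...dp[10]=1, dp[11]=2, dp[12]=2, dp[13]=2, dp[14]=2, dp[15]=3
Minimum coins for 15 = 3


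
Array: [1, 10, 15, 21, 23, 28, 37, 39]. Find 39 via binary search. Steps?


Search for 39:
[0,7] mid=3 arr[3]=21
[4,7] mid=5 arr[5]=28
[6,7] mid=6 arr[6]=37
[7,7] mid=7 arr[7]=39
Total: 4 comparisons


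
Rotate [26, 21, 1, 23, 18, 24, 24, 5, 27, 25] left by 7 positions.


Left rotate by 7: [5, 27, 25, 26, 21, 1, 23, 18, 24, 24]


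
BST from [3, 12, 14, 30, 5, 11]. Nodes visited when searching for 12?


BST root = 3
Search for 12: compare at each node
Path: [3, 12]


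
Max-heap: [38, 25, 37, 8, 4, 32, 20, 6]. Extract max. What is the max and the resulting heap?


Max = 38
Replace root with last, heapify down
Resulting heap: [37, 25, 32, 8, 4, 6, 20]


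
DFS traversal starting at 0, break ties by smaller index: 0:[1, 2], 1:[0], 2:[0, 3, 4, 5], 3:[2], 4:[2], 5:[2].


DFS stack-based: start with [0]
Visit order: [0, 1, 2, 3, 4, 5]


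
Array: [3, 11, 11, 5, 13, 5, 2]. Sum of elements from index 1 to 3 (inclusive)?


Prefix sums: [0, 3, 14, 25, 30, 43, 48, 50]
Sum[1..3] = prefix[4] - prefix[1] = 30 - 3 = 27


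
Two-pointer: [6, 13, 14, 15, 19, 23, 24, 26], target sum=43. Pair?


Two pointers: lo=0, hi=7
Found pair: (19, 24) summing to 43


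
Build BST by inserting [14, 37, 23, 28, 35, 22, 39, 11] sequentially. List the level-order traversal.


Root = 14; build tree by BST insertion.
Level-Order traversal: [14, 11, 37, 23, 39, 22, 28, 35]


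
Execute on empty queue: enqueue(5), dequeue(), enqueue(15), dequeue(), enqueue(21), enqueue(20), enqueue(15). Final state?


enqueue(5) -> [5]
dequeue() returns 5 -> []
enqueue(15) -> [15]
dequeue() returns 15 -> []
enqueue(21) -> [21]
enqueue(20) -> [21, 20]
enqueue(15) -> [21, 20, 15]
Final queue (front to back): [21, 20, 15]


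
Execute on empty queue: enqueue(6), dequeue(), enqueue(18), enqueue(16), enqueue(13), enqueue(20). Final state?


enqueue(6) -> [6]
dequeue() returns 6 -> []
enqueue(18) -> [18]
enqueue(16) -> [18, 16]
enqueue(13) -> [18, 16, 13]
enqueue(20) -> [18, 16, 13, 20]
Final queue (front to back): [18, 16, 13, 20]


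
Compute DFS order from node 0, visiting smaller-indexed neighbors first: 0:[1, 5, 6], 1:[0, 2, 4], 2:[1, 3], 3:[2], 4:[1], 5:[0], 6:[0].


DFS stack-based: start with [0]
Visit order: [0, 1, 2, 3, 4, 5, 6]


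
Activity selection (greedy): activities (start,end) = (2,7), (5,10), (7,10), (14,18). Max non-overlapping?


Greedy: pick earliest-ending, then skip overlaps.
Selected (3 activities): [(2, 7), (7, 10), (14, 18)]


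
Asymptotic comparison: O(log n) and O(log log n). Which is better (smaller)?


double-logarithmic grows slower than logarithmic
O(log log n) is asymptotically smaller; O(log n) grows faster


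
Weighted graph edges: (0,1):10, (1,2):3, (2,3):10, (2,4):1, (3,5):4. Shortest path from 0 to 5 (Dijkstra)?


Dijkstra from 0:
Distances: {0: 0, 1: 10, 2: 13, 3: 23, 4: 14, 5: 27}
Shortest distance to 5 = 27, path = [0, 1, 2, 3, 5]


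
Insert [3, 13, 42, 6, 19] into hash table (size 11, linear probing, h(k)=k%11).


Insertions: 3->slot 3; 13->slot 2; 42->slot 9; 6->slot 6; 19->slot 8
Table: [None, None, 13, 3, None, None, 6, None, 19, 42, None]


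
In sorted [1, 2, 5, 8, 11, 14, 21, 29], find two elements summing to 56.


Two pointers: lo=0, hi=7
No pair sums to 56


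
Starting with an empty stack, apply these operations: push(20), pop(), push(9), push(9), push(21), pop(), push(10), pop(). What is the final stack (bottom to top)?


push(20) -> [20]
pop() returns 20 -> []
push(9) -> [9]
push(9) -> [9, 9]
push(21) -> [9, 9, 21]
pop() returns 21 -> [9, 9]
push(10) -> [9, 9, 10]
pop() returns 10 -> [9, 9]
Final stack (bottom to top): [9, 9]


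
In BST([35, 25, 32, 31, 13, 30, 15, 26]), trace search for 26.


BST root = 35
Search for 26: compare at each node
Path: [35, 25, 32, 31, 30, 26]


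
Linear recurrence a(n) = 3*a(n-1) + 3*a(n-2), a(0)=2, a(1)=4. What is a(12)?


Build bottom-up:
...a(10)=747468, a(11)=2833866, a(12)=3*2833866+3*747468=10744002


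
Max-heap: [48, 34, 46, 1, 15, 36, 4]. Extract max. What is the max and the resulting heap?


Max = 48
Replace root with last, heapify down
Resulting heap: [46, 34, 36, 1, 15, 4]


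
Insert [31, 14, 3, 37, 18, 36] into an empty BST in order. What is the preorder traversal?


Root = 31; build tree by BST insertion.
Preorder traversal: [31, 14, 3, 18, 37, 36]


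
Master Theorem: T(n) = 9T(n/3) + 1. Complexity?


a=9, b=3, c=0. log_3(9)=2 > c=0. Case 1: O(n^log_b(a)) = O(n^2)
Complexity: O(n^2)


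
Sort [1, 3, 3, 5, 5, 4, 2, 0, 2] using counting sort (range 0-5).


Count array: [1, 1, 2, 2, 1, 2]
Reconstruct: [0, 1, 2, 2, 3, 3, 4, 5, 5]


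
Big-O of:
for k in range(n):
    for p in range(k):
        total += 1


Per nesting level: O(n) * O(n) [triangular over k] = O(n^2)
Complexity: O(n^2)


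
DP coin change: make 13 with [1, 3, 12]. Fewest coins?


dp[0]=0; dp[i]=1+min(dp[i-c] for c in coins)
...dp[8]=4, dp[9]=3, dp[10]=4, dp[11]=5, dp[12]=1, dp[13]=2
Minimum coins for 13 = 2


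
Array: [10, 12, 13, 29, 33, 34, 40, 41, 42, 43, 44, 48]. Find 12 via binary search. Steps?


Search for 12:
[0,11] mid=5 arr[5]=34
[0,4] mid=2 arr[2]=13
[0,1] mid=0 arr[0]=10
[1,1] mid=1 arr[1]=12
Total: 4 comparisons


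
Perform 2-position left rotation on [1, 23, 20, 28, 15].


Left rotate by 2: [20, 28, 15, 1, 23]


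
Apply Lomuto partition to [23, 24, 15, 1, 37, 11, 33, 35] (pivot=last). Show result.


Elements <= 35 go left of pivot.
Result: [23, 24, 15, 1, 11, 33, 35, 37], pivot at index 6


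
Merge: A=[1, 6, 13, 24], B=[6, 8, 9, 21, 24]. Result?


Compare heads, take smaller each step.
Merged: [1, 6, 6, 8, 9, 13, 21, 24, 24]


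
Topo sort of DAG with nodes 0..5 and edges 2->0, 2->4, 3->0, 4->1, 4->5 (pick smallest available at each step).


Kahn's algorithm, process smallest node first
Order: [2, 3, 0, 4, 1, 5]


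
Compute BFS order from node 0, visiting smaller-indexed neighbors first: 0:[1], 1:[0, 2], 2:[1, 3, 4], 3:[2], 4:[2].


BFS queue: start with [0]
Visit order: [0, 1, 2, 3, 4]


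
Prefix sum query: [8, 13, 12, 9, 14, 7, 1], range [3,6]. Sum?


Prefix sums: [0, 8, 21, 33, 42, 56, 63, 64]
Sum[3..6] = prefix[7] - prefix[3] = 64 - 33 = 31


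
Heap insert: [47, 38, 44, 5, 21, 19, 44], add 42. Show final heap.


Append 42: [47, 38, 44, 5, 21, 19, 44, 42]
Bubble up: swap idx 7(42) with idx 3(5); swap idx 3(42) with idx 1(38)
Result: [47, 42, 44, 38, 21, 19, 44, 5]


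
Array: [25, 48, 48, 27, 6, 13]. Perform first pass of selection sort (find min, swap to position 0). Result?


After one pass: [6, 48, 48, 27, 25, 13]


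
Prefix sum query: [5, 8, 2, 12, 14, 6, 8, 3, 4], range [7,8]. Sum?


Prefix sums: [0, 5, 13, 15, 27, 41, 47, 55, 58, 62]
Sum[7..8] = prefix[9] - prefix[7] = 62 - 55 = 7


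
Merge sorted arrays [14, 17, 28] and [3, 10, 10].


Compare heads, take smaller each step.
Merged: [3, 10, 10, 14, 17, 28]


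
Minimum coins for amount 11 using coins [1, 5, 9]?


dp[0]=0; dp[i]=1+min(dp[i-c] for c in coins)
...dp[6]=2, dp[7]=3, dp[8]=4, dp[9]=1, dp[10]=2, dp[11]=3
Minimum coins for 11 = 3
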